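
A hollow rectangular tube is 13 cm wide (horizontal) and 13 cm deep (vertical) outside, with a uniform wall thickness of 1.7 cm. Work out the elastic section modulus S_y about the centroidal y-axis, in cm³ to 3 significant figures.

Treat the section as a set of non-overlapping primitives; coordinates are from the bounding-box lower-left.
Outer rectangle: 13 × 13, A = 169 cm², x = 6.5 cm, Ī = 2380.1 cm⁴.
Inner void (subtracted): 9.6 × 9.6, A = 92.16 cm², x = 6.5 cm, Ī = 707.79 cm⁴.
By symmetry the centroid is at mid-width, x̄ = 6.5 cm.
All pieces are centred on the centroidal y-axis, so I = ΣĪ (holes subtracted) = 1672.3 cm⁴.
Extreme fibre distance c = 6.5 cm; S = I/c = 257.28 cm³.

S_y ≈ 257 cm³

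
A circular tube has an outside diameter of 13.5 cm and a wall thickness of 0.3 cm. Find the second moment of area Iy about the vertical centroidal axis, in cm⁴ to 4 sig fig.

Iy ≈ 271.1 cm⁴

Decompose the section into non-overlapping parts with the origin at the bottom-left of its bounding rectangle.
Outer circle: ⌀13.5, A = 143.139 cm², x = 6.75 cm, Ī = 1630.44 cm⁴.
Bore (subtracted): ⌀12.9, A = 130.698 cm², x = 6.75 cm, Ī = 1359.34 cm⁴.
By symmetry the centroid is at mid-width, x̄ = 6.75 cm.
All pieces are centred on the vertical centroidal axis, so I = ΣĪ (holes subtracted) = 271.099 cm⁴.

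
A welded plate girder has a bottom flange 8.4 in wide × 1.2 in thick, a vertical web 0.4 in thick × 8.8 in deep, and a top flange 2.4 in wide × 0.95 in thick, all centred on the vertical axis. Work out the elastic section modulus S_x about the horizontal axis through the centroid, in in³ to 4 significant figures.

Treat the section as a set of non-overlapping primitives; coordinates are from the bounding-box lower-left.
Bottom plate: 8.4 × 1.2, A = 10.08 in², y = 0.6 in, Ī = 1.2096 in⁴.
Web plate: 0.4 × 8.8, A = 3.52 in², y = 5.6 in, Ī = 22.7157 in⁴.
Top plate: 2.4 × 0.95, A = 2.28 in², y = 10.475 in, Ī = 0.171475 in⁴.
Centroid: ȳ = ΣA·y / ΣA = 3.12613 in.
Transfer each piece to the horizontal axis through the centroid using Ī + A·d² with d = y − 3.12613:
  bottom plate: d = -2.52613 in → contributes +65.5336 in⁴
  web plate: d = 2.47387 in → contributes +44.2582 in⁴
  top plate: d = 7.34887 in → contributes +123.305 in⁴
Total I = 233.097 in⁴.
Extreme fibre distance c = 7.82387 in; S = I/c = 29.793 in³.

S_x ≈ 29.79 in³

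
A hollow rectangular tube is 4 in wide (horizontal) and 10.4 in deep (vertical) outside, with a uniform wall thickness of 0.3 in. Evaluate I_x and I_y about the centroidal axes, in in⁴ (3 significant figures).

I_x ≈ 108 in⁴, I_y ≈ 23.4 in⁴

Break the section into simple shapes (no overlaps), measuring from the bottom-left corner of the bounding box.
Outer rectangle: 4 × 10.4, A = 41.6 in², y = 5.2 in, Ī = 374.95 in⁴.
Inner void (subtracted): 3.4 × 9.8, A = 33.32 in², y = 5.2 in, Ī = 266.67 in⁴.
By symmetry the centroid is at mid-height, ȳ = 5.2 in.
All pieces are centred on the centroidal x-axis, so I = ΣĪ (holes subtracted) = 108.28 in⁴.
Repeating about the centroidal y-axis gives I_y = 23.368 in⁴.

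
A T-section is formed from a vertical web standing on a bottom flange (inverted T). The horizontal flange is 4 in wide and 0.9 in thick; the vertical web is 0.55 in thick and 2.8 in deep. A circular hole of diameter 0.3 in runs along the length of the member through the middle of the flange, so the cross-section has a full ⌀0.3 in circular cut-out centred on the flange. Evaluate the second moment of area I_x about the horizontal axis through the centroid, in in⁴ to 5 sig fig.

I_x ≈ 4.9182 in⁴

Split into non-overlapping primitives; take the origin at the lower-left of the bounding box.
Flange: 4 × 0.9, A = 3.6 in², y = 0.45 in, Ī = 0.243 in⁴.
Web: 0.55 × 2.8, A = 1.54 in², y = 2.3 in, Ī = 1.006133 in⁴.
Hole (subtracted): ⌀0.3, A = 0.07068583 in², y = 0.45 in, Ī = 0.0003976078 in⁴.
Centroid: ȳ = ΣA·y / ΣA = 1.012009 in.
Transfer each piece to the horizontal axis through the centroid using Ī + A·d² with d = y − 1.012009:
  flange: d = -0.562009 in → contributes +1.380075 in⁴
  web: d = 1.287991 in → contributes +3.560872 in⁴
  hole: d = -0.562009 in → contributes −0.02272402 in⁴
Total I = 4.918222 in⁴.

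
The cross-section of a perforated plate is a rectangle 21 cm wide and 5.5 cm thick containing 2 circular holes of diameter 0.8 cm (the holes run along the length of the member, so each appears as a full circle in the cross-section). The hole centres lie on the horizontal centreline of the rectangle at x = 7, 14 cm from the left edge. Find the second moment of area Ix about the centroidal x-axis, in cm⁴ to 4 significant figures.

Split into non-overlapping primitives; take the origin at the lower-left of the bounding box.
Plate: 21 × 5.5, A = 115.5 cm², y = 2.75 cm, Ī = 291.156 cm⁴.
Hole 1 (subtracted): ⌀0.8, A = 0.502655 cm², y = 2.75 cm, Ī = 0.0201062 cm⁴.
Hole 2 (subtracted): ⌀0.8, A = 0.502655 cm², y = 2.75 cm, Ī = 0.0201062 cm⁴.
By symmetry the centroid is at mid-height, ȳ = 2.75 cm.
All pieces are centred on the centroidal x-axis, so I = ΣĪ (holes subtracted) = 291.116 cm⁴.

Ix ≈ 291.1 cm⁴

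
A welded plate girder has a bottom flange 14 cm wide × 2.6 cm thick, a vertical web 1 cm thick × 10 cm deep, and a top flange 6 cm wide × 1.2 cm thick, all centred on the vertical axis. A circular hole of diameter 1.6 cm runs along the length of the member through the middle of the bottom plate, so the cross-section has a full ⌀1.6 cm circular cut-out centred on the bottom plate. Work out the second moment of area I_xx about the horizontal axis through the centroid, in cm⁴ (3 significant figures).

Treat the section as a set of non-overlapping primitives; coordinates are from the bounding-box lower-left.
Bottom plate: 14 × 2.6, A = 36.4 cm², y = 1.3 cm, Ī = 20.505 cm⁴.
Web plate: 1 × 10, A = 10 cm², y = 7.6 cm, Ī = 83.333 cm⁴.
Top plate: 6 × 1.2, A = 7.2 cm², y = 13.2 cm, Ī = 0.864 cm⁴.
Hole (subtracted): ⌀1.6, A = 2.0106 cm², y = 1.3 cm, Ī = 0.3217 cm⁴.
Centroid: ȳ = ΣA·y / ΣA = 4.182 cm.
Transfer each piece to the horizontal axis through the centroid using Ī + A·d² with d = y − 4.182:
  bottom plate: d = -2.882 cm → contributes +322.84 cm⁴
  web plate: d = 3.418 cm → contributes +200.16 cm⁴
  top plate: d = 9.018 cm → contributes +586.4 cm⁴
  hole: d = -2.882 cm → contributes −17.022 cm⁴
Total I = 1092.4 cm⁴.

I_xx ≈ 1090 cm⁴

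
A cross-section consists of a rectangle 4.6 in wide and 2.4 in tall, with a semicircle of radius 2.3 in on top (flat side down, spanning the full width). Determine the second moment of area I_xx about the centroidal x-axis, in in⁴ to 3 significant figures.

I_xx ≈ 30.8 in⁴

Split into non-overlapping primitives; take the origin at the lower-left of the bounding box.
Rectangular body: 4.6 × 2.4, A = 11.04 in², y = 1.2 in, Ī = 5.2992 in⁴.
Semicircular cap: semicircle r = 2.3, A = 8.3095 in², y = 3.3762 in, Ī = 3.0714 in⁴.
Centroid: ȳ = ΣA·y / ΣA = 2.1345 in.
Transfer each piece to the centroidal x-axis using Ī + A·d² with d = y − 2.1345:
  rectangular body: d = -0.93453 in → contributes +14.941 in⁴
  semicircular cap: d = 1.2416 in → contributes +15.882 in⁴
Total I = 30.823 in⁴.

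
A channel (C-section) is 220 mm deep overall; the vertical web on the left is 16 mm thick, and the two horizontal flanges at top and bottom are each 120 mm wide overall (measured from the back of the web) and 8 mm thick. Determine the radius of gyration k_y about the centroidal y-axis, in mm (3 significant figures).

Decompose the section into non-overlapping parts with the origin at the bottom-left of its bounding rectangle.
Web: 16 × 220, A = 3 520 mm², x = 8 mm, Ī = 75 093 mm⁴.
Top flange (beyond web): 104 × 8, A = 832 mm², x = 68 mm, Ī = 749 909 mm⁴.
Bottom flange (beyond web): 104 × 8, A = 832 mm², x = 68 mm, Ī = 749 909 mm⁴.
Centroid: x̄ = ΣA·x / ΣA = 27.259 mm.
Transfer each piece to the centroidal y-axis using Ī + A·d² with d = x − 27.259:
  web: d = -19.259 mm → contributes +1 380 728 mm⁴
  top flange (beyond web): d = 40.741 mm → contributes +2 130 870 mm⁴
  bottom flange (beyond web): d = 40.741 mm → contributes +2 130 870 mm⁴
Total I = 5 642 468 mm⁴.
Radius of gyration: k = √(I/A) = √(5 642 468 / 5 184) = 32.991 mm.

k_y ≈ 33.0 mm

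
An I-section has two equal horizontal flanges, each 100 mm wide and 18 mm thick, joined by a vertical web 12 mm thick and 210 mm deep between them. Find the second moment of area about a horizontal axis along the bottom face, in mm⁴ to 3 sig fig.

Treat the section as a set of non-overlapping primitives; coordinates are from the bounding-box lower-left.
Bottom flange: 100 × 18, A = 1 800 mm², y = 9 mm, Ī = 48 600 mm⁴.
Web: 12 × 210, A = 2 520 mm², y = 123 mm, Ī = 9 261 000 mm⁴.
Top flange: 100 × 18, A = 1 800 mm², y = 237 mm, Ī = 48 600 mm⁴.
Transfer each piece to the bottom edge using Ī + A·d² with d = y − 0:
  bottom flange: d = 9 mm → contributes +194 400 mm⁴
  web: d = 123 mm → contributes +47 386 080 mm⁴
  top flange: d = 237 mm → contributes +101 152 800 mm⁴
Total I = 148 733 280 mm⁴.

I_base ≈ 1.49 × 10⁸ mm⁴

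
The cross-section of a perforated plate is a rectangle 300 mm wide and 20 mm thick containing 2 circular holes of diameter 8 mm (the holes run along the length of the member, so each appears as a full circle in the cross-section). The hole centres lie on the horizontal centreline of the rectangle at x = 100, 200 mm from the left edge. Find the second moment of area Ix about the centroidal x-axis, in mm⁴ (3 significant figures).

Ix ≈ 2.00 × 10⁵ mm⁴

Decompose the section into non-overlapping parts with the origin at the bottom-left of its bounding rectangle.
Plate: 300 × 20, A = 6 000 mm², y = 10 mm, Ī = 200 000 mm⁴.
Hole 1 (subtracted): ⌀8, A = 50.265 mm², y = 10 mm, Ī = 201.06 mm⁴.
Hole 2 (subtracted): ⌀8, A = 50.265 mm², y = 10 mm, Ī = 201.06 mm⁴.
By symmetry the centroid is at mid-height, ȳ = 10 mm.
All pieces are centred on the centroidal x-axis, so I = ΣĪ (holes subtracted) = 199 598 mm⁴.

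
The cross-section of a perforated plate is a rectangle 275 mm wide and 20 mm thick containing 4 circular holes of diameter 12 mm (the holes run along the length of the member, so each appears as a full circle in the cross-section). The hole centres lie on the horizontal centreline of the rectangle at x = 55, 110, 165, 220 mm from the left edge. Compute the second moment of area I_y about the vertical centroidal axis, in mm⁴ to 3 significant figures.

Break the section into simple shapes (no overlaps), measuring from the bottom-left corner of the bounding box.
Plate: 275 × 20, A = 5 500 mm², x = 137.5 mm, Ī = 34 661 458 mm⁴.
Hole 1 (subtracted): ⌀12, A = 113.1 mm², x = 55 mm, Ī = 1017.9 mm⁴.
Hole 2 (subtracted): ⌀12, A = 113.1 mm², x = 110 mm, Ī = 1017.9 mm⁴.
Hole 3 (subtracted): ⌀12, A = 113.1 mm², x = 165 mm, Ī = 1017.9 mm⁴.
Hole 4 (subtracted): ⌀12, A = 113.1 mm², x = 220 mm, Ī = 1017.9 mm⁴.
By symmetry the centroid is at mid-width, x̄ = 137.5 mm.
Transfer each piece to the vertical centroidal axis using Ī + A·d² with d = x − 137.5:
  plate: d = 0 mm → contributes +34 661 458 mm⁴
  hole 1: d = -82.5 mm → contributes −770 787 mm⁴
  hole 2: d = -27.5 mm → contributes −86 548 mm⁴
  hole 3: d = 27.5 mm → contributes −86 548 mm⁴
  hole 4: d = 82.5 mm → contributes −770 787 mm⁴
Total I = 32 946 790 mm⁴.

I_y ≈ 3.29 × 10⁷ mm⁴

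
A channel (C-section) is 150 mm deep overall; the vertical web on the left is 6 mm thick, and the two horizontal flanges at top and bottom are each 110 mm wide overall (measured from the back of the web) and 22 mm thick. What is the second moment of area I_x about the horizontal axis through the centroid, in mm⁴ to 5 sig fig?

I_x ≈ 2.0615 × 10⁷ mm⁴

Treat the section as a set of non-overlapping primitives; coordinates are from the bounding-box lower-left.
Web: 6 × 150, A = 900 mm², y = 75 mm, Ī = 1 687 500 mm⁴.
Top flange (beyond web): 104 × 22, A = 2 288 mm², y = 139 mm, Ī = 92282.67 mm⁴.
Bottom flange (beyond web): 104 × 22, A = 2 288 mm², y = 11 mm, Ī = 92282.67 mm⁴.
By symmetry the centroid is at mid-height, ȳ = 75 mm.
Transfer each piece to the horizontal axis through the centroid using Ī + A·d² with d = y − 75:
  web: d = 0 mm → contributes +1 687 500 mm⁴
  top flange (beyond web): d = 64 mm → contributes +9 463 931 mm⁴
  bottom flange (beyond web): d = -64 mm → contributes +9 463 931 mm⁴
Total I = 20 615 361 mm⁴.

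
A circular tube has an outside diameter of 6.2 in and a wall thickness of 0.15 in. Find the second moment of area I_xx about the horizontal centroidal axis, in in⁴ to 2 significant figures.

Split into non-overlapping primitives; take the origin at the lower-left of the bounding box.
Outer circle: ⌀6.2, A = 30.19 in², y = 3.1 in, Ī = 72.53 in⁴.
Bore (subtracted): ⌀5.9, A = 27.34 in², y = 3.1 in, Ī = 59.48 in⁴.
By symmetry the centroid is at mid-height, ȳ = 3.1 in.
All pieces are centred on the horizontal centroidal axis, so I = ΣĪ (holes subtracted) = 13.05 in⁴.

I_xx ≈ 13 in⁴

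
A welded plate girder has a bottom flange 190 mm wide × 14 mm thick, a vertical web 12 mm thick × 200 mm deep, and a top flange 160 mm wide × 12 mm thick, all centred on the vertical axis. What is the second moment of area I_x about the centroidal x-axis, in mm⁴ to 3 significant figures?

Decompose the section into non-overlapping parts with the origin at the bottom-left of its bounding rectangle.
Bottom plate: 190 × 14, A = 2 660 mm², y = 7 mm, Ī = 43 447 mm⁴.
Web plate: 12 × 200, A = 2 400 mm², y = 114 mm, Ī = 8 000 000 mm⁴.
Top plate: 160 × 12, A = 1 920 mm², y = 220 mm, Ī = 23 040 mm⁴.
Centroid: ȳ = ΣA·y / ΣA = 102.38 mm.
Transfer each piece to the centroidal x-axis using Ī + A·d² with d = y − 102.38:
  bottom plate: d = -95.381 mm → contributes +24 242 935 mm⁴
  web plate: d = 11.619 mm → contributes +8 323 998 mm⁴
  top plate: d = 117.62 mm → contributes +26 584 720 mm⁴
Total I = 59 151 653 mm⁴.

I_x ≈ 5.92 × 10⁷ mm⁴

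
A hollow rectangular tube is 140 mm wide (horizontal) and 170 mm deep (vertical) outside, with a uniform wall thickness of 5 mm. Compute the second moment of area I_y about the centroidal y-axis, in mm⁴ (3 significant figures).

I_y ≈ 9.58 × 10⁶ mm⁴

Treat the section as a set of non-overlapping primitives; coordinates are from the bounding-box lower-left.
Outer rectangle: 140 × 170, A = 23 800 mm², x = 70 mm, Ī = 38 873 333 mm⁴.
Inner void (subtracted): 130 × 160, A = 20 800 mm², x = 70 mm, Ī = 29 293 333 mm⁴.
By symmetry the centroid is at mid-width, x̄ = 70 mm.
All pieces are centred on the centroidal y-axis, so I = ΣĪ (holes subtracted) = 9 580 000 mm⁴.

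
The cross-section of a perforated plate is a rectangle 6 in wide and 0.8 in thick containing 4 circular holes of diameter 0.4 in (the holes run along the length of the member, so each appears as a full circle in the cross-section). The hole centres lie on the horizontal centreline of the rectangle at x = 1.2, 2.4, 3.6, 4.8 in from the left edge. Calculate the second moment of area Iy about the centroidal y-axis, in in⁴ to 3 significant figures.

Decompose the section into non-overlapping parts with the origin at the bottom-left of its bounding rectangle.
Plate: 6 × 0.8, A = 4.8 in², x = 3 in, Ī = 14.4 in⁴.
Hole 1 (subtracted): ⌀0.4, A = 0.12566 in², x = 1.2 in, Ī = 0.0012566 in⁴.
Hole 2 (subtracted): ⌀0.4, A = 0.12566 in², x = 2.4 in, Ī = 0.0012566 in⁴.
Hole 3 (subtracted): ⌀0.4, A = 0.12566 in², x = 3.6 in, Ī = 0.0012566 in⁴.
Hole 4 (subtracted): ⌀0.4, A = 0.12566 in², x = 4.8 in, Ī = 0.0012566 in⁴.
By symmetry the centroid is at mid-width, x̄ = 3 in.
Transfer each piece to the centroidal y-axis using Ī + A·d² with d = x − 3:
  plate: d = 0 in → contributes +14.4 in⁴
  hole 1: d = -1.8 in → contributes −0.40841 in⁴
  hole 2: d = -0.6 in → contributes −0.046496 in⁴
  hole 3: d = 0.6 in → contributes −0.046496 in⁴
  hole 4: d = 1.8 in → contributes −0.40841 in⁴
Total I = 13.49 in⁴.

Iy ≈ 13.5 in⁴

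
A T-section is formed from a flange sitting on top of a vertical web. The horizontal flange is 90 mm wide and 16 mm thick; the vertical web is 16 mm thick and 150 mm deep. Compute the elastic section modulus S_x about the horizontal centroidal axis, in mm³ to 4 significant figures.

S_x ≈ 1.011 × 10⁵ mm³

Decompose the section into non-overlapping parts with the origin at the bottom-left of its bounding rectangle.
Flange: 90 × 16, A = 1 440 mm², y = 158 mm, Ī = 30 720 mm⁴.
Web: 16 × 150, A = 2 400 mm², y = 75 mm, Ī = 4 500 000 mm⁴.
Centroid: ȳ = ΣA·y / ΣA = 106.125 mm.
Transfer each piece to the horizontal centroidal axis using Ī + A·d² with d = y − 106.125:
  flange: d = 51.875 mm → contributes +3 905 783 mm⁴
  web: d = -31.125 mm → contributes +6 825 038 mm⁴
Total I = 10 730 820 mm⁴.
Extreme fibre distance c = 106.125 mm; S = I/c = 101 115 mm³.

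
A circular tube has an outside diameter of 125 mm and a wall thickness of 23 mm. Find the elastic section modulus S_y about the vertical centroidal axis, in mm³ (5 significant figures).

Break the section into simple shapes (no overlaps), measuring from the bottom-left corner of the bounding box.
Outer circle: ⌀125, A = 12271.85 mm², x = 62.5 mm, Ī = 11 984 225 mm⁴.
Bore (subtracted): ⌀79, A = 4901.67 mm², x = 62.5 mm, Ī = 1 911 958 mm⁴.
By symmetry the centroid is at mid-width, x̄ = 62.5 mm.
All pieces are centred on the vertical centroidal axis, so I = ΣĪ (holes subtracted) = 10 072 267 mm⁴.
Extreme fibre distance c = 62.5 mm; S = I/c = 161156.3 mm³.

S_y ≈ 1.6116 × 10⁵ mm³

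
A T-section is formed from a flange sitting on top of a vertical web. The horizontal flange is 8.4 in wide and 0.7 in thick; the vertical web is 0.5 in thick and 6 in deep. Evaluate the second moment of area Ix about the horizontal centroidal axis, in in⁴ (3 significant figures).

Break the section into simple shapes (no overlaps), measuring from the bottom-left corner of the bounding box.
Flange: 8.4 × 0.7, A = 5.88 in², y = 6.35 in, Ī = 0.2401 in⁴.
Web: 0.5 × 6, A = 3 in², y = 3 in, Ī = 9 in⁴.
Centroid: ȳ = ΣA·y / ΣA = 5.2182 in.
Transfer each piece to the horizontal centroidal axis using Ī + A·d² with d = y − 5.2182:
  flange: d = 1.1318 in → contributes +7.7716 in⁴
  web: d = -2.2182 in → contributes +23.762 in⁴
Total I = 31.533 in⁴.

Ix ≈ 31.5 in⁴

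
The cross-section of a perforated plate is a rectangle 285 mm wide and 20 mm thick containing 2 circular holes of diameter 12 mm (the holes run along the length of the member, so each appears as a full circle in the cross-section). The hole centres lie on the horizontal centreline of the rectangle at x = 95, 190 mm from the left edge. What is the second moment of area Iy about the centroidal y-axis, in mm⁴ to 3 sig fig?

Break the section into simple shapes (no overlaps), measuring from the bottom-left corner of the bounding box.
Plate: 285 × 20, A = 5 700 mm², x = 142.5 mm, Ī = 38 581 875 mm⁴.
Hole 1 (subtracted): ⌀12, A = 113.1 mm², x = 95 mm, Ī = 1017.9 mm⁴.
Hole 2 (subtracted): ⌀12, A = 113.1 mm², x = 190 mm, Ī = 1017.9 mm⁴.
By symmetry the centroid is at mid-width, x̄ = 142.5 mm.
Transfer each piece to the centroidal y-axis using Ī + A·d² with d = x − 142.5:
  plate: d = 0 mm → contributes +38 581 875 mm⁴
  hole 1: d = -47.5 mm → contributes −256 194 mm⁴
  hole 2: d = 47.5 mm → contributes −256 194 mm⁴
Total I = 38 069 488 mm⁴.

Iy ≈ 3.81 × 10⁷ mm⁴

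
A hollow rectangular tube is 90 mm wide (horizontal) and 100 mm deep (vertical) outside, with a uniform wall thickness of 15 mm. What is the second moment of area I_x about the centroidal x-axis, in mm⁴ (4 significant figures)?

I_x ≈ 5.785 × 10⁶ mm⁴

Treat the section as a set of non-overlapping primitives; coordinates are from the bounding-box lower-left.
Outer rectangle: 90 × 100, A = 9 000 mm², y = 50 mm, Ī = 7 500 000 mm⁴.
Inner void (subtracted): 60 × 70, A = 4 200 mm², y = 50 mm, Ī = 1 715 000 mm⁴.
By symmetry the centroid is at mid-height, ȳ = 50 mm.
All pieces are centred on the centroidal x-axis, so I = ΣĪ (holes subtracted) = 5 785 000 mm⁴.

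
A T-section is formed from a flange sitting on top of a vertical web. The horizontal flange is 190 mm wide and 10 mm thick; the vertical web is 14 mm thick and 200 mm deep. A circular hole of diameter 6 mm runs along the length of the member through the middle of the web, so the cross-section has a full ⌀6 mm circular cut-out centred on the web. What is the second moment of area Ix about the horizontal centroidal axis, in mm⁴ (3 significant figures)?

Ix ≈ 2.18 × 10⁷ mm⁴

Treat the section as a set of non-overlapping primitives; coordinates are from the bounding-box lower-left.
Flange: 190 × 10, A = 1 900 mm², y = 205 mm, Ī = 15 833 mm⁴.
Web: 14 × 200, A = 2 800 mm², y = 100 mm, Ī = 9 333 333 mm⁴.
Hole (subtracted): ⌀6, A = 28.274 mm², y = 100 mm, Ī = 63.617 mm⁴.
Centroid: ȳ = ΣA·y / ΣA = 142.7 mm.
Transfer each piece to the horizontal centroidal axis using Ī + A·d² with d = y − 142.7:
  flange: d = 62.296 mm → contributes +7 389 407 mm⁴
  web: d = -42.704 mm → contributes +14 439 432 mm⁴
  hole: d = -42.704 mm → contributes −51 625 mm⁴
Total I = 21 777 214 mm⁴.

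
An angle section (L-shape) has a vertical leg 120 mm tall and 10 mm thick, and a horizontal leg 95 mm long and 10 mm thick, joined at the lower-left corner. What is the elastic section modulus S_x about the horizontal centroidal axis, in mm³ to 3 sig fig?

Break the section into simple shapes (no overlaps), measuring from the bottom-left corner of the bounding box.
Vertical leg: 10 × 120, A = 1 200 mm², y = 60 mm, Ī = 1 440 000 mm⁴.
Horizontal leg (remainder): 85 × 10, A = 850 mm², y = 5 mm, Ī = 7083.3 mm⁴.
Centroid: ȳ = ΣA·y / ΣA = 37.195 mm.
Transfer each piece to the horizontal centroidal axis using Ī + A·d² with d = y − 37.195:
  vertical leg: d = 22.805 mm → contributes +2 064 075 mm⁴
  horizontal leg (remainder): d = -32.195 mm → contributes +888 130 mm⁴
Total I = 2 952 205 mm⁴.
Extreme fibre distance c = 82.805 mm; S = I/c = 35 653 mm³.

S_x ≈ 3.57 × 10⁴ mm³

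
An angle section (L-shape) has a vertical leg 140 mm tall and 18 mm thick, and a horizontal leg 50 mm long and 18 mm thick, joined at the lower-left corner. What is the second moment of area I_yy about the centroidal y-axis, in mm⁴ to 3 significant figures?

Treat the section as a set of non-overlapping primitives; coordinates are from the bounding-box lower-left.
Vertical leg: 18 × 140, A = 2 520 mm², x = 9 mm, Ī = 68 040 mm⁴.
Horizontal leg (remainder): 32 × 18, A = 576 mm², x = 34 mm, Ī = 49 152 mm⁴.
Centroid: x̄ = ΣA·x / ΣA = 13.651 mm.
Transfer each piece to the centroidal y-axis using Ī + A·d² with d = x − 13.651:
  vertical leg: d = -4.6512 mm → contributes +122 556 mm⁴
  horizontal leg (remainder): d = 20.349 mm → contributes +287 659 mm⁴
Total I = 410 215 mm⁴.

I_yy ≈ 4.10 × 10⁵ mm⁴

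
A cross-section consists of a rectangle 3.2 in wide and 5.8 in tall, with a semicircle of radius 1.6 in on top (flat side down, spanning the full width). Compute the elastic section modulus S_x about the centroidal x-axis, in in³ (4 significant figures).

Split into non-overlapping primitives; take the origin at the lower-left of the bounding box.
Rectangular body: 3.2 × 5.8, A = 18.56 in², y = 2.9 in, Ī = 52.0299 in⁴.
Semicircular cap: semicircle r = 1.6, A = 4.02124 in², y = 6.47906 in, Ī = 0.719303 in⁴.
Centroid: ȳ = ΣA·y / ΣA = 3.53735 in.
Transfer each piece to the centroidal x-axis using Ī + A·d² with d = y − 3.53735:
  rectangular body: d = -0.637355 in → contributes +59.5693 in⁴
  semicircular cap: d = 2.94171 in → contributes +35.5176 in⁴
Total I = 95.087 in⁴.
Extreme fibre distance c = 3.86265 in; S = I/c = 24.6171 in³.

S_x ≈ 24.62 in³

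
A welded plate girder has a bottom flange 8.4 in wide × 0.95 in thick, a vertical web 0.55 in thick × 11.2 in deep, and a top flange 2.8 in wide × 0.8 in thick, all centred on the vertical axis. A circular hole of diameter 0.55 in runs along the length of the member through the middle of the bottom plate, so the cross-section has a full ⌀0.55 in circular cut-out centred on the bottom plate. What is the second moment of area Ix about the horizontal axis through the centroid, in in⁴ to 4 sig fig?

Ix ≈ 361.6 in⁴

Decompose the section into non-overlapping parts with the origin at the bottom-left of its bounding rectangle.
Bottom plate: 8.4 × 0.95, A = 7.98 in², y = 0.475 in, Ī = 0.600163 in⁴.
Web plate: 0.55 × 11.2, A = 6.16 in², y = 6.55 in, Ī = 64.3925 in⁴.
Top plate: 2.8 × 0.8, A = 2.24 in², y = 12.55 in, Ī = 0.119467 in⁴.
Hole (subtracted): ⌀0.55, A = 0.237583 in², y = 0.475 in, Ī = 0.0044918 in⁴.
Centroid: ȳ = ΣA·y / ΣA = 4.46883 in.
Transfer each piece to the horizontal axis through the centroid using Ī + A·d² with d = y − 4.46883:
  bottom plate: d = -3.99383 in → contributes +127.886 in⁴
  web plate: d = 2.08117 in → contributes +91.0733 in⁴
  top plate: d = 8.08117 in → contributes +146.404 in⁴
  hole: d = -3.99383 in → contributes −3.79409 in⁴
Total I = 361.569 in⁴.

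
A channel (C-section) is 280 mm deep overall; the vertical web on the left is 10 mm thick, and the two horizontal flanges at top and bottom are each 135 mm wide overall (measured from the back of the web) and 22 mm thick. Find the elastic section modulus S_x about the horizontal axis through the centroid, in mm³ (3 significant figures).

Split into non-overlapping primitives; take the origin at the lower-left of the bounding box.
Web: 10 × 280, A = 2 800 mm², y = 140 mm, Ī = 18 293 333 mm⁴.
Top flange (beyond web): 125 × 22, A = 2 750 mm², y = 269 mm, Ī = 110 917 mm⁴.
Bottom flange (beyond web): 125 × 22, A = 2 750 mm², y = 11 mm, Ī = 110 917 mm⁴.
By symmetry the centroid is at mid-height, ȳ = 140 mm.
Transfer each piece to the horizontal axis through the centroid using Ī + A·d² with d = y − 140:
  web: d = 0 mm → contributes +18 293 333 mm⁴
  top flange (beyond web): d = 129 mm → contributes +45 873 667 mm⁴
  bottom flange (beyond web): d = -129 mm → contributes +45 873 667 mm⁴
Total I = 110 040 667 mm⁴.
Extreme fibre distance c = 140 mm; S = I/c = 786 005 mm³.

S_x ≈ 7.86 × 10⁵ mm³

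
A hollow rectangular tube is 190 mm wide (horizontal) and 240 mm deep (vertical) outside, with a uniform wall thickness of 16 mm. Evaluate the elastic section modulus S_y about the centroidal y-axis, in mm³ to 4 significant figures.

S_y ≈ 7.243 × 10⁵ mm³

Decompose the section into non-overlapping parts with the origin at the bottom-left of its bounding rectangle.
Outer rectangle: 190 × 240, A = 45 600 mm², x = 95 mm, Ī = 137 180 000 mm⁴.
Inner void (subtracted): 158 × 208, A = 32 864 mm², x = 95 mm, Ī = 68 368 075 mm⁴.
By symmetry the centroid is at mid-width, x̄ = 95 mm.
All pieces are centred on the centroidal y-axis, so I = ΣĪ (holes subtracted) = 68 811 925 mm⁴.
Extreme fibre distance c = 95 mm; S = I/c = 724 336 mm³.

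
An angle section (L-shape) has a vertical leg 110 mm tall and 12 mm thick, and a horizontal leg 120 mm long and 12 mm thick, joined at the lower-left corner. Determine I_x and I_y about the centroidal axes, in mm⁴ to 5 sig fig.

Split into non-overlapping primitives; take the origin at the lower-left of the bounding box.
Vertical leg: 12 × 110, A = 1 320 mm², y = 55 mm, Ī = 1 331 000 mm⁴.
Horizontal leg (remainder): 108 × 12, A = 1 296 mm², y = 6 mm, Ī = 15 552 mm⁴.
Centroid: ȳ = ΣA·y / ΣA = 30.72477 mm.
Transfer each piece to the centroidal x-axis using Ī + A·d² with d = y − 30.72477:
  vertical leg: d = 24.27523 mm → contributes +2 108 859 mm⁴
  horizontal leg (remainder): d = -24.72477 mm → contributes +807815.3 mm⁴
Total I = 2 916 674 mm⁴.
For the y-axis: x̄ = 35.72477 mm.
Repeating about the centroidal y-axis gives I_y = 3 629 754 mm⁴.

I_x ≈ 2.9167 × 10⁶ mm⁴, I_y ≈ 3.6298 × 10⁶ mm⁴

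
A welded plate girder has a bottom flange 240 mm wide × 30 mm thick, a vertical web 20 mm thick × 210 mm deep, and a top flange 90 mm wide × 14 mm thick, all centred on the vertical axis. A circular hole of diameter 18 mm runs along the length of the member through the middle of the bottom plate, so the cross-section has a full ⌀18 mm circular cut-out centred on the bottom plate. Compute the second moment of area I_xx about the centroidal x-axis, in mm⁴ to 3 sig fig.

I_xx ≈ 9.32 × 10⁷ mm⁴

Treat the section as a set of non-overlapping primitives; coordinates are from the bounding-box lower-left.
Bottom plate: 240 × 30, A = 7 200 mm², y = 15 mm, Ī = 540 000 mm⁴.
Web plate: 20 × 210, A = 4 200 mm², y = 135 mm, Ī = 15 435 000 mm⁴.
Top plate: 90 × 14, A = 1 260 mm², y = 247 mm, Ī = 20 580 mm⁴.
Hole (subtracted): ⌀18, A = 254.47 mm², y = 15 mm, Ī = 5 153 mm⁴.
Centroid: ȳ = ΣA·y / ΣA = 79.191 mm.
Transfer each piece to the centroidal x-axis using Ī + A·d² with d = y − 79.191:
  bottom plate: d = -64.191 mm → contributes +30 207 232 mm⁴
  web plate: d = 55.809 mm → contributes +28 516 637 mm⁴
  top plate: d = 167.81 mm → contributes +35 502 121 mm⁴
  hole: d = -64.191 mm → contributes −1 053 680 mm⁴
Total I = 93 172 311 mm⁴.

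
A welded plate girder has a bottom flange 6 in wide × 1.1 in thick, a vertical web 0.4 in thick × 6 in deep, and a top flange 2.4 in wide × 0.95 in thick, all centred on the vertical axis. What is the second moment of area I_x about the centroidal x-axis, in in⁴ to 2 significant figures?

Treat the section as a set of non-overlapping primitives; coordinates are from the bounding-box lower-left.
Bottom plate: 6 × 1.1, A = 6.6 in², y = 0.55 in, Ī = 0.6655 in⁴.
Web plate: 0.4 × 6, A = 2.4 in², y = 4.1 in, Ī = 7.2 in⁴.
Top plate: 2.4 × 0.95, A = 2.28 in², y = 7.575 in, Ī = 0.1715 in⁴.
Centroid: ȳ = ΣA·y / ΣA = 2.725 in.
Transfer each piece to the centroidal x-axis using Ī + A·d² with d = y − 2.725:
  bottom plate: d = -2.175 in → contributes +31.9 in⁴
  web plate: d = 1.375 in → contributes +11.74 in⁴
  top plate: d = 4.85 in → contributes +53.8 in⁴
Total I = 97.43 in⁴.

I_x ≈ 97 in⁴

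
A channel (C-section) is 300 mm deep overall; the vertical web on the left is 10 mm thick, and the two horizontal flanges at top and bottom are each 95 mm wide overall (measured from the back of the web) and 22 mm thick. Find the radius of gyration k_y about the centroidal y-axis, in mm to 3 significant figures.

Decompose the section into non-overlapping parts with the origin at the bottom-left of its bounding rectangle.
Web: 10 × 300, A = 3 000 mm², x = 5 mm, Ī = 25 000 mm⁴.
Top flange (beyond web): 85 × 22, A = 1 870 mm², x = 52.5 mm, Ī = 1 125 896 mm⁴.
Bottom flange (beyond web): 85 × 22, A = 1 870 mm², x = 52.5 mm, Ī = 1 125 896 mm⁴.
Centroid: x̄ = ΣA·x / ΣA = 31.358 mm.
Transfer each piece to the centroidal y-axis using Ī + A·d² with d = x − 31.358:
  web: d = -26.358 mm → contributes +2 109 164 mm⁴
  top flange (beyond web): d = 21.142 mm → contributes +1 961 790 mm⁴
  bottom flange (beyond web): d = 21.142 mm → contributes +1 961 790 mm⁴
Total I = 6 032 745 mm⁴.
Radius of gyration: k = √(I/A) = √(6 032 745 / 6 740) = 29.918 mm.

k_y ≈ 29.9 mm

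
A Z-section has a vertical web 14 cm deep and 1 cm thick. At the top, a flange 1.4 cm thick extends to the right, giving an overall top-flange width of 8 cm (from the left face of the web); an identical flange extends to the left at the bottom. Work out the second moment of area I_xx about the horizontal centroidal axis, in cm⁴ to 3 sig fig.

Break the section into simple shapes (no overlaps), measuring from the bottom-left corner of the bounding box.
Web: 1 × 14, A = 14 cm², y = 7 cm, Ī = 228.67 cm⁴.
Top flange (beyond web): 7 × 1.4, A = 9.8 cm², y = 13.3 cm, Ī = 1.6007 cm⁴.
Bottom flange (beyond web): 7 × 1.4, A = 9.8 cm², y = 0.7 cm, Ī = 1.6007 cm⁴.
Centroid: ȳ = ΣA·y / ΣA = 7 cm.
Transfer each piece to the horizontal centroidal axis using Ī + A·d² with d = y − 7:
  web: d = 0 cm → contributes +228.67 cm⁴
  top flange (beyond web): d = 6.3 cm → contributes +390.56 cm⁴
  bottom flange (beyond web): d = -6.3 cm → contributes +390.56 cm⁴
Total I = 1009.8 cm⁴.

I_xx ≈ 1010 cm⁴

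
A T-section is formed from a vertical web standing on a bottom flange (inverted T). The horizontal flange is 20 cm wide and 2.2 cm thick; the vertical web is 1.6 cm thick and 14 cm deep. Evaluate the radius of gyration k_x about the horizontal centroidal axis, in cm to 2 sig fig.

Treat the section as a set of non-overlapping primitives; coordinates are from the bounding-box lower-left.
Flange: 20 × 2.2, A = 44 cm², y = 1.1 cm, Ī = 17.75 cm⁴.
Web: 1.6 × 14, A = 22.4 cm², y = 9.2 cm, Ī = 365.9 cm⁴.
Centroid: ȳ = ΣA·y / ΣA = 3.833 cm.
Transfer each piece to the horizontal centroidal axis using Ī + A·d² with d = y − 3.833:
  flange: d = -2.733 cm → contributes +346.3 cm⁴
  web: d = 5.367 cm → contributes +1 011 cm⁴
Total I = 1 357 cm⁴.
Radius of gyration: k = √(I/A) = √(1 357 / 66.4) = 4.522 cm.

k_x ≈ 4.5 cm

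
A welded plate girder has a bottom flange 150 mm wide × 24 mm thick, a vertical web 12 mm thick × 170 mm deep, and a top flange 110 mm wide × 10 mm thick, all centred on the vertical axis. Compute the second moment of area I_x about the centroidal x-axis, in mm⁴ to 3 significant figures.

I_x ≈ 3.86 × 10⁷ mm⁴

Break the section into simple shapes (no overlaps), measuring from the bottom-left corner of the bounding box.
Bottom plate: 150 × 24, A = 3 600 mm², y = 12 mm, Ī = 172 800 mm⁴.
Web plate: 12 × 170, A = 2 040 mm², y = 109 mm, Ī = 4 913 000 mm⁴.
Top plate: 110 × 10, A = 1 100 mm², y = 199 mm, Ī = 9166.7 mm⁴.
Centroid: ȳ = ΣA·y / ΣA = 71.878 mm.
Transfer each piece to the centroidal x-axis using Ī + A·d² with d = y − 71.878:
  bottom plate: d = -59.878 mm → contributes +13 080 295 mm⁴
  web plate: d = 37.122 mm → contributes +7 724 156 mm⁴
  top plate: d = 127.12 mm → contributes +17 785 075 mm⁴
Total I = 38 589 527 mm⁴.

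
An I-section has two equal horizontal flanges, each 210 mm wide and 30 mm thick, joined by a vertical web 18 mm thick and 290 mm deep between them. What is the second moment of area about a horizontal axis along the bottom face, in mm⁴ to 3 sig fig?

Break the section into simple shapes (no overlaps), measuring from the bottom-left corner of the bounding box.
Bottom flange: 210 × 30, A = 6 300 mm², y = 15 mm, Ī = 472 500 mm⁴.
Web: 18 × 290, A = 5 220 mm², y = 175 mm, Ī = 36 583 500 mm⁴.
Top flange: 210 × 30, A = 6 300 mm², y = 335 mm, Ī = 472 500 mm⁴.
Transfer each piece to the bottom edge using Ī + A·d² with d = y − 0:
  bottom flange: d = 15 mm → contributes +1 890 000 mm⁴
  web: d = 175 mm → contributes +196 446 000 mm⁴
  top flange: d = 335 mm → contributes +707 490 000 mm⁴
Total I = 905 826 000 mm⁴.

I_base ≈ 9.06 × 10⁸ mm⁴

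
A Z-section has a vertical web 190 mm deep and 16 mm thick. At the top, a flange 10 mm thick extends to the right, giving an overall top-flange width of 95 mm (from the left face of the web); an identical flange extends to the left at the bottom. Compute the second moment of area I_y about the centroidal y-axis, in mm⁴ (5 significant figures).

Split into non-overlapping primitives; take the origin at the lower-left of the bounding box.
Web: 16 × 190, A = 3 040 mm², x = 87 mm, Ī = 64853.33 mm⁴.
Top flange (beyond web): 79 × 10, A = 790 mm², x = 134.5 mm, Ī = 410865.8 mm⁴.
Bottom flange (beyond web): 79 × 10, A = 790 mm², x = 39.5 mm, Ī = 410865.8 mm⁴.
Centroid: x̄ = ΣA·x / ΣA = 87 mm.
Transfer each piece to the centroidal y-axis using Ī + A·d² with d = x − 87:
  web: d = 0 mm → contributes +64853.33 mm⁴
  top flange (beyond web): d = 47.5 mm → contributes +2 193 303 mm⁴
  bottom flange (beyond web): d = -47.5 mm → contributes +2 193 303 mm⁴
Total I = 4 451 460 mm⁴.

I_y ≈ 4.4515 × 10⁶ mm⁴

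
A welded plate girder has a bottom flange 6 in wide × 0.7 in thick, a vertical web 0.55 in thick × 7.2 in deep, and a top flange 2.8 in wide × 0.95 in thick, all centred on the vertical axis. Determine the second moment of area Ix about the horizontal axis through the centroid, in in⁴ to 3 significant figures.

Treat the section as a set of non-overlapping primitives; coordinates are from the bounding-box lower-left.
Bottom plate: 6 × 0.7, A = 4.2 in², y = 0.35 in, Ī = 0.1715 in⁴.
Web plate: 0.55 × 7.2, A = 3.96 in², y = 4.3 in, Ī = 17.107 in⁴.
Top plate: 2.8 × 0.95, A = 2.66 in², y = 8.375 in, Ī = 0.20005 in⁴.
Centroid: ȳ = ΣA·y / ΣA = 3.7685 in.
Transfer each piece to the horizontal axis through the centroid using Ī + A·d² with d = y − 3.7685:
  bottom plate: d = -3.4185 in → contributes +49.254 in⁴
  web plate: d = 0.53147 in → contributes +18.226 in⁴
  top plate: d = 4.6065 in → contributes +56.644 in⁴
Total I = 124.12 in⁴.

Ix ≈ 124 in⁴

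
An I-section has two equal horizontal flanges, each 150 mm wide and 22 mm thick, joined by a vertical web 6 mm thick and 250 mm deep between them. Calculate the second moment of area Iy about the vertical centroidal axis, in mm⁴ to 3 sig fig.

Break the section into simple shapes (no overlaps), measuring from the bottom-left corner of the bounding box.
Bottom flange: 150 × 22, A = 3 300 mm², x = 75 mm, Ī = 6 187 500 mm⁴.
Web: 6 × 250, A = 1 500 mm², x = 75 mm, Ī = 4 500 mm⁴.
Top flange: 150 × 22, A = 3 300 mm², x = 75 mm, Ī = 6 187 500 mm⁴.
By symmetry the centroid is at mid-width, x̄ = 75 mm.
All pieces are centred on the vertical centroidal axis, so I = ΣĪ = 12 379 500 mm⁴.

Iy ≈ 1.24 × 10⁷ mm⁴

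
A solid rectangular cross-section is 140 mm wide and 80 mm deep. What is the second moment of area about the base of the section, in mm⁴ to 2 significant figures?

The section: 140 × 80, A = 11 200 mm², y = 40 mm, Ī = 5 973 333 mm⁴.
Transfer it to the bottom edge using Ī + A·d² with d = y − 0:
  the section: d = 40 mm → contributes +23 893 333 mm⁴
Total I = 23 893 333 mm⁴.

I_base ≈ 2.4 × 10⁷ mm⁴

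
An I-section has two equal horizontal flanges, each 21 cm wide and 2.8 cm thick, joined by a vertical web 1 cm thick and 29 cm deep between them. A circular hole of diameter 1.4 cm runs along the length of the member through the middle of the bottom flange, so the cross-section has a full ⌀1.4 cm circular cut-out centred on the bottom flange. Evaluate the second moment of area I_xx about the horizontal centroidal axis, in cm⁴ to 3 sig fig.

I_xx ≈ 3.14 × 10⁴ cm⁴

Break the section into simple shapes (no overlaps), measuring from the bottom-left corner of the bounding box.
Bottom flange: 21 × 2.8, A = 58.8 cm², y = 1.4 cm, Ī = 38.416 cm⁴.
Web: 1 × 29, A = 29 cm², y = 17.3 cm, Ī = 2032.4 cm⁴.
Top flange: 21 × 2.8, A = 58.8 cm², y = 33.2 cm, Ī = 38.416 cm⁴.
Hole (subtracted): ⌀1.4, A = 1.5394 cm², y = 1.4 cm, Ī = 0.18857 cm⁴.
Centroid: ȳ = ΣA·y / ΣA = 17.469 cm.
Transfer each piece to the horizontal centroidal axis using Ī + A·d² with d = y − 17.469:
  bottom flange: d = -16.069 cm → contributes +15 221 cm⁴
  web: d = -0.16873 cm → contributes +2033.2 cm⁴
  top flange: d = 15.731 cm → contributes +14 590 cm⁴
  hole: d = -16.069 cm → contributes −397.66 cm⁴
Total I = 31 446 cm⁴.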